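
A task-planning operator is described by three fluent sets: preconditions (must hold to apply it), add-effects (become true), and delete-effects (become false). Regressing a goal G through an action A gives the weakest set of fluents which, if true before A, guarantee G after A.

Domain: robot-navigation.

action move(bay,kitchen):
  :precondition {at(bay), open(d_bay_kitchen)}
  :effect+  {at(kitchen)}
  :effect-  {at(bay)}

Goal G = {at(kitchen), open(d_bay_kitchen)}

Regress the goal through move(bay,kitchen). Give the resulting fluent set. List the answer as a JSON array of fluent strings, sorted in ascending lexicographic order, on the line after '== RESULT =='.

Compute (G \ add) ∪ pre:
  G ∩ del = {}  (empty — regression defined)
  G \ add = {at(kitchen), open(d_bay_kitchen)} \ {at(kitchen)} = {open(d_bay_kitchen)}
  ∪ pre   = {open(d_bay_kitchen)} ∪ {at(bay), open(d_bay_kitchen)}
          = {at(bay), open(d_bay_kitchen)}

== RESULT ==
["at(bay)", "open(d_bay_kitchen)"]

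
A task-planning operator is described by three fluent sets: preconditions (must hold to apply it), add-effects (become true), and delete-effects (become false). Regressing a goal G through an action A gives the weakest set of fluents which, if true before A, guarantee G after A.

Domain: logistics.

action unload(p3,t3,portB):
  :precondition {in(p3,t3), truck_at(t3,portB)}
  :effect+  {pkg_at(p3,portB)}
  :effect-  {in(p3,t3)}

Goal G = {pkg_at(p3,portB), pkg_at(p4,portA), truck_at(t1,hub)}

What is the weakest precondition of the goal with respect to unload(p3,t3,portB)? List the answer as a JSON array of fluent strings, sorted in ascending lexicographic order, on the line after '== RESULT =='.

Regress:
  G ∩ del = {}  (empty — regression defined)
  G \ add = {pkg_at(p3,portB), pkg_at(p4,portA), truck_at(t1,hub)} \ {pkg_at(p3,portB)} = {pkg_at(p4,portA), truck_at(t1,hub)}
  ∪ pre   = {pkg_at(p4,portA), truck_at(t1,hub)} ∪ {in(p3,t3), truck_at(t3,portB)}
          = {in(p3,t3), pkg_at(p4,portA), truck_at(t1,hub), truck_at(t3,portB)}

== RESULT ==
["in(p3,t3)", "pkg_at(p4,portA)", "truck_at(t1,hub)", "truck_at(t3,portB)"]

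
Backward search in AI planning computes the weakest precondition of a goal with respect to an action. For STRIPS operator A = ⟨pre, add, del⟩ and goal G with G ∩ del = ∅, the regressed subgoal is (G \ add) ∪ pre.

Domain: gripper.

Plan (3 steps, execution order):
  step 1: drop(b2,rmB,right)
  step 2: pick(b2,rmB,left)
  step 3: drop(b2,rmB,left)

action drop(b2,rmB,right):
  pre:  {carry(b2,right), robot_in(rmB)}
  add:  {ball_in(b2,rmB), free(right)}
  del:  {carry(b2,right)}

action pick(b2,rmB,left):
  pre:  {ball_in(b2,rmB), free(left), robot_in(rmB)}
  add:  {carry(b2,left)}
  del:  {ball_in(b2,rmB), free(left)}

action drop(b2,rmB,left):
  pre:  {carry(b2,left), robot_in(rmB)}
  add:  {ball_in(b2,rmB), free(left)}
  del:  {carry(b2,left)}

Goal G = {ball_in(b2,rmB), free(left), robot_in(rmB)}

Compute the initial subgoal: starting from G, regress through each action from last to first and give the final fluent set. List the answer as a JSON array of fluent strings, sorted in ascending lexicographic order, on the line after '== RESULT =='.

Regress step by step:
  through step 3 (drop(b2,rmB,left)): drop {ball_in(b2,rmB), free(left)}, keep {robot_in(rmB)}, require {carry(b2,left), robot_in(rmB)}
    → {carry(b2,left), robot_in(rmB)}
  through step 2 (pick(b2,rmB,left)): drop {carry(b2,left)}, keep {robot_in(rmB)}, require {ball_in(b2,rmB), free(left), robot_in(rmB)}
    → {ball_in(b2,rmB), free(left), robot_in(rmB)}
  through step 1 (drop(b2,rmB,right)): drop {ball_in(b2,rmB)}, keep {free(left), robot_in(rmB)}, require {carry(b2,right), robot_in(rmB)}
    → {carry(b2,right), free(left), robot_in(rmB)}

== RESULT ==
["carry(b2,right)", "free(left)", "robot_in(rmB)"]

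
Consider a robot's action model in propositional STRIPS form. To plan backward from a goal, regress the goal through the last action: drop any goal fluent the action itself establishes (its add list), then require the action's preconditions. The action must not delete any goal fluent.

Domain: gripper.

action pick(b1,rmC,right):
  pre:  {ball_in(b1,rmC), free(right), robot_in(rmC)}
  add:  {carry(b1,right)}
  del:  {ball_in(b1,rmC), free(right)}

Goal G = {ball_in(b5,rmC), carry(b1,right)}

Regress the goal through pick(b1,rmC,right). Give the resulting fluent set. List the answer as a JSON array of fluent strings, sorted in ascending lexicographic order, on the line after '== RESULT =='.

Compute (G \ add) ∪ pre:
  G ∩ del = {}  (empty — regression defined)
  G \ add = {ball_in(b5,rmC), carry(b1,right)} \ {carry(b1,right)} = {ball_in(b5,rmC)}
  ∪ pre   = {ball_in(b5,rmC)} ∪ {ball_in(b1,rmC), free(right), robot_in(rmC)}
          = {ball_in(b1,rmC), ball_in(b5,rmC), free(right), robot_in(rmC)}

== RESULT ==
["ball_in(b1,rmC)", "ball_in(b5,rmC)", "free(right)", "robot_in(rmC)"]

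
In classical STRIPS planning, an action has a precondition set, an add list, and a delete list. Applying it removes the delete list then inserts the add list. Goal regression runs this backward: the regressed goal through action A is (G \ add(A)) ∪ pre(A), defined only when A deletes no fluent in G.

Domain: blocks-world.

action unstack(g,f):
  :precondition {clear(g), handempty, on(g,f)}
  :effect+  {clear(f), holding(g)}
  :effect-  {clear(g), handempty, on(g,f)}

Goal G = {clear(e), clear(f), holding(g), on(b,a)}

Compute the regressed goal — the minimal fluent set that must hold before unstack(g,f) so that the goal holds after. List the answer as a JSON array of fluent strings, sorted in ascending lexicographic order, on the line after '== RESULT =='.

Regress:
  G ∩ del = {}  (empty — regression defined)
  G \ add = {clear(e), clear(f), holding(g), on(b,a)} \ {clear(f), holding(g)} = {clear(e), on(b,a)}
  ∪ pre   = {clear(e), on(b,a)} ∪ {clear(g), handempty, on(g,f)}
          = {clear(e), clear(g), handempty, on(b,a), on(g,f)}

== RESULT ==
["clear(e)", "clear(g)", "handempty", "on(b,a)", "on(g,f)"]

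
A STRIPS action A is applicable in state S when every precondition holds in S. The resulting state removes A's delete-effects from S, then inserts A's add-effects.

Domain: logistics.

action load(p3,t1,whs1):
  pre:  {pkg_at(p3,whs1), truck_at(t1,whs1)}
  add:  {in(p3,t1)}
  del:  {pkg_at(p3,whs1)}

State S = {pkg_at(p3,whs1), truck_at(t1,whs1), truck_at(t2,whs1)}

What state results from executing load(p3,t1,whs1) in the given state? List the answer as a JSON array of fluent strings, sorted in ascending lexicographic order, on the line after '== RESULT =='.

Compute (S \ del) ∪ add:
  pre ⊆ S: {pkg_at(p3,whs1), truck_at(t1,whs1)} ⊆ S  — applicable
  S \ del = {truck_at(t1,whs1), truck_at(t2,whs1)}
  ∪ add   = {in(p3,t1), truck_at(t1,whs1), truck_at(t2,whs1)}

== RESULT ==
["in(p3,t1)", "truck_at(t1,whs1)", "truck_at(t2,whs1)"]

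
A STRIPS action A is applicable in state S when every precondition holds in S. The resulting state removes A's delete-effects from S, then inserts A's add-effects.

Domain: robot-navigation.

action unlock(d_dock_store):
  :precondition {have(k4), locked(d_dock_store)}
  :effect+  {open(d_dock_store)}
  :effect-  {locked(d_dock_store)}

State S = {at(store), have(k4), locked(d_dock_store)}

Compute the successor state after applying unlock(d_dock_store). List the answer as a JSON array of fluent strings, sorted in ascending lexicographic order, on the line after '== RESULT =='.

Compute (S \ del) ∪ add:
  pre ⊆ S: {have(k4), locked(d_dock_store)} ⊆ S  — applicable
  S \ del = {at(store), have(k4)}
  ∪ add   = {at(store), have(k4), open(d_dock_store)}

== RESULT ==
["at(store)", "have(k4)", "open(d_dock_store)"]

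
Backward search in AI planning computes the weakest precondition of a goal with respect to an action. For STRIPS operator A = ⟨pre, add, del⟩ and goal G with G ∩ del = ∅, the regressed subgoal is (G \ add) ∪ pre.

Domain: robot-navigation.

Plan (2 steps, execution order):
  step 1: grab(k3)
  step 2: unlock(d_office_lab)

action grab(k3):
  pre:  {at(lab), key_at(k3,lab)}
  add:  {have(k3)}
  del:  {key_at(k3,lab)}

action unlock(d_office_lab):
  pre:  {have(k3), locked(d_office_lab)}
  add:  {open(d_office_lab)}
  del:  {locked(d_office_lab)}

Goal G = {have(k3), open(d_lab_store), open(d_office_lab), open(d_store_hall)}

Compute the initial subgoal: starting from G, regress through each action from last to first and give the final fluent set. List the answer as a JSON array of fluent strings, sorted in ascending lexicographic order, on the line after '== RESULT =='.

Work backward from the goal:
  through step 2 (unlock(d_office_lab)): drop {open(d_office_lab)}, keep {have(k3), open(d_lab_store), open(d_store_hall)}, require {have(k3), locked(d_office_lab)}
    → {have(k3), locked(d_office_lab), open(d_lab_store), open(d_store_hall)}
  through step 1 (grab(k3)): drop {have(k3)}, keep {locked(d_office_lab), open(d_lab_store), open(d_store_hall)}, require {at(lab), key_at(k3,lab)}
    → {at(lab), key_at(k3,lab), locked(d_office_lab), open(d_lab_store), open(d_store_hall)}

== RESULT ==
["at(lab)", "key_at(k3,lab)", "locked(d_office_lab)", "open(d_lab_store)", "open(d_store_hall)"]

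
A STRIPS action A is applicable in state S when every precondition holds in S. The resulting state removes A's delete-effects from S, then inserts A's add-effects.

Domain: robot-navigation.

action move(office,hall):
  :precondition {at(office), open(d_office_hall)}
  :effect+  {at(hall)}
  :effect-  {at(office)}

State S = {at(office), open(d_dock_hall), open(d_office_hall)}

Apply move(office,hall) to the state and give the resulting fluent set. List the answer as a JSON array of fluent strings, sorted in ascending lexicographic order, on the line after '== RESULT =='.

Progress:
  pre ⊆ S: {at(office), open(d_office_hall)} ⊆ S  — applicable
  S \ del = {open(d_dock_hall), open(d_office_hall)}
  ∪ add   = {at(hall), open(d_dock_hall), open(d_office_hall)}

== RESULT ==
["at(hall)", "open(d_dock_hall)", "open(d_office_hall)"]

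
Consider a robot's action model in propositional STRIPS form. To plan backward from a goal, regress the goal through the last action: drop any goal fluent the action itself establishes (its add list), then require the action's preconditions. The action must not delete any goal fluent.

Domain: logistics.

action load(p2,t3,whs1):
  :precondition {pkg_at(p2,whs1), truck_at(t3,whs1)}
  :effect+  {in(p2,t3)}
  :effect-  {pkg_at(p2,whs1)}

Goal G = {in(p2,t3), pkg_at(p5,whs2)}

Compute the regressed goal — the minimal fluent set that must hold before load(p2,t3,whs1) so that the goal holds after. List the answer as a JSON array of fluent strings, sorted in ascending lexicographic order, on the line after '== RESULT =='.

Regress:
  G ∩ del = {}  (empty — regression defined)
  G \ add = {in(p2,t3), pkg_at(p5,whs2)} \ {in(p2,t3)} = {pkg_at(p5,whs2)}
  ∪ pre   = {pkg_at(p5,whs2)} ∪ {pkg_at(p2,whs1), truck_at(t3,whs1)}
          = {pkg_at(p2,whs1), pkg_at(p5,whs2), truck_at(t3,whs1)}

== RESULT ==
["pkg_at(p2,whs1)", "pkg_at(p5,whs2)", "truck_at(t3,whs1)"]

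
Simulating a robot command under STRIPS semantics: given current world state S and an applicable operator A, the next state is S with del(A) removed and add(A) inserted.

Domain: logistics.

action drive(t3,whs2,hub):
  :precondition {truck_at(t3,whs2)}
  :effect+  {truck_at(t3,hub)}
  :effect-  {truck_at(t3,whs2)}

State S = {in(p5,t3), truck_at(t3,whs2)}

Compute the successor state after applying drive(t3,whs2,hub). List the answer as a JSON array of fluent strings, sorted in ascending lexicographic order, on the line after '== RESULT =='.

Compute (S \ del) ∪ add:
  pre ⊆ S: {truck_at(t3,whs2)} ⊆ S  — applicable
  S \ del = {in(p5,t3)}
  ∪ add   = {in(p5,t3), truck_at(t3,hub)}

== RESULT ==
["in(p5,t3)", "truck_at(t3,hub)"]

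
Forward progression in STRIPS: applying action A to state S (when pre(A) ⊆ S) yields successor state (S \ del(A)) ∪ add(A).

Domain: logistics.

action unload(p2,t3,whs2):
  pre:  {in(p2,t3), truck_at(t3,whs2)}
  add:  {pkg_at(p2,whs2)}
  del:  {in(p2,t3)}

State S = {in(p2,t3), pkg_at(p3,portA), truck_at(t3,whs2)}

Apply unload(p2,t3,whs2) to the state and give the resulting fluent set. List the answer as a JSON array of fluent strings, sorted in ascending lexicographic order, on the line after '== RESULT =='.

Compute (S \ del) ∪ add:
  pre ⊆ S: {in(p2,t3), truck_at(t3,whs2)} ⊆ S  — applicable
  S \ del = {pkg_at(p3,portA), truck_at(t3,whs2)}
  ∪ add   = {pkg_at(p2,whs2), pkg_at(p3,portA), truck_at(t3,whs2)}

== RESULT ==
["pkg_at(p2,whs2)", "pkg_at(p3,portA)", "truck_at(t3,whs2)"]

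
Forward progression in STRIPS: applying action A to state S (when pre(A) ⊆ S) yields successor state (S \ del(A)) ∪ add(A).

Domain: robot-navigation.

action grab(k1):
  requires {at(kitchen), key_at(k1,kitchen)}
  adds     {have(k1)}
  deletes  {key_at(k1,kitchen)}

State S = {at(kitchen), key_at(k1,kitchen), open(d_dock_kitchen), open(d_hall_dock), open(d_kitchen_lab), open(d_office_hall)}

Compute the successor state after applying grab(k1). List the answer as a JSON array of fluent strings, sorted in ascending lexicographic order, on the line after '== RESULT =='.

Compute (S \ del) ∪ add:
  pre ⊆ S: {at(kitchen), key_at(k1,kitchen)} ⊆ S  — applicable
  S \ del = {at(kitchen), open(d_dock_kitchen), open(d_hall_dock), open(d_kitchen_lab), open(d_office_hall)}
  ∪ add   = {at(kitchen), have(k1), open(d_dock_kitchen), open(d_hall_dock), open(d_kitchen_lab), open(d_office_hall)}

== RESULT ==
["at(kitchen)", "have(k1)", "open(d_dock_kitchen)", "open(d_hall_dock)", "open(d_kitchen_lab)", "open(d_office_hall)"]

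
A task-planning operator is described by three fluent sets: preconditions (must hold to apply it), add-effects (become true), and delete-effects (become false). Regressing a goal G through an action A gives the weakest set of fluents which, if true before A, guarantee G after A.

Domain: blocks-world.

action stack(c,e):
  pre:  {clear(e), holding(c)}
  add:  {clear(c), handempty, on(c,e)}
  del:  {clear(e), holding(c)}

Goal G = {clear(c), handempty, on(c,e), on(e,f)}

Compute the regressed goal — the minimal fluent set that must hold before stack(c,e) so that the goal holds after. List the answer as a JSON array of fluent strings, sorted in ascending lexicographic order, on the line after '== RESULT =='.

Regress:
  G ∩ del = {}  (empty — regression defined)
  G \ add = {clear(c), handempty, on(c,e), on(e,f)} \ {clear(c), handempty, on(c,e)} = {on(e,f)}
  ∪ pre   = {on(e,f)} ∪ {clear(e), holding(c)}
          = {clear(e), holding(c), on(e,f)}

== RESULT ==
["clear(e)", "holding(c)", "on(e,f)"]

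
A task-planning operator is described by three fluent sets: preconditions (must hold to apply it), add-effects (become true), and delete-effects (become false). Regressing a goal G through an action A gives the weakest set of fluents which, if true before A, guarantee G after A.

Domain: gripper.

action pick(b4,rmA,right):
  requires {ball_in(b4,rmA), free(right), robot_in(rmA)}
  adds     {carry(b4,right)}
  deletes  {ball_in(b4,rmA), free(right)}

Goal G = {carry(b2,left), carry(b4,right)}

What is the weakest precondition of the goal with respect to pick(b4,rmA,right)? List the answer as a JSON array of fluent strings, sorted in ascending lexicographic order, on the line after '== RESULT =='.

Regress:
  G ∩ del = {}  (empty — regression defined)
  G \ add = {carry(b2,left), carry(b4,right)} \ {carry(b4,right)} = {carry(b2,left)}
  ∪ pre   = {carry(b2,left)} ∪ {ball_in(b4,rmA), free(right), robot_in(rmA)}
          = {ball_in(b4,rmA), carry(b2,left), free(right), robot_in(rmA)}

== RESULT ==
["ball_in(b4,rmA)", "carry(b2,left)", "free(right)", "robot_in(rmA)"]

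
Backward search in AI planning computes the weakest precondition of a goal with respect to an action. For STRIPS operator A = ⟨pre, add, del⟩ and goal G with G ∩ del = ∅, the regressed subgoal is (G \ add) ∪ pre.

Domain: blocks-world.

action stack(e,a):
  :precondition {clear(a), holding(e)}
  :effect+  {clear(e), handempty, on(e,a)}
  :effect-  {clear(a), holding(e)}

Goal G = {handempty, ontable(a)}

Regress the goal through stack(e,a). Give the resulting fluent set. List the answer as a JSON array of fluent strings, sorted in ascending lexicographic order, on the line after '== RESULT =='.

Compute (G \ add) ∪ pre:
  G ∩ del = {}  (empty — regression defined)
  G \ add = {handempty, ontable(a)} \ {clear(e), handempty, on(e,a)} = {ontable(a)}
  ∪ pre   = {ontable(a)} ∪ {clear(a), holding(e)}
          = {clear(a), holding(e), ontable(a)}

== RESULT ==
["clear(a)", "holding(e)", "ontable(a)"]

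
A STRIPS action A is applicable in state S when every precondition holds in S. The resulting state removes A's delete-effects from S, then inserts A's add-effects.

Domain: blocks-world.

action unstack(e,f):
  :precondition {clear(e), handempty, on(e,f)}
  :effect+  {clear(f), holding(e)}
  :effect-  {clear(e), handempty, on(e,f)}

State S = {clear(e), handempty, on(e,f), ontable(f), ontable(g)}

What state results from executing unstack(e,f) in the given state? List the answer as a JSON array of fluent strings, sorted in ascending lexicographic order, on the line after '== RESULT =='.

Progress:
  pre ⊆ S: {clear(e), handempty, on(e,f)} ⊆ S  — applicable
  S \ del = {ontable(f), ontable(g)}
  ∪ add   = {clear(f), holding(e), ontable(f), ontable(g)}

== RESULT ==
["clear(f)", "holding(e)", "ontable(f)", "ontable(g)"]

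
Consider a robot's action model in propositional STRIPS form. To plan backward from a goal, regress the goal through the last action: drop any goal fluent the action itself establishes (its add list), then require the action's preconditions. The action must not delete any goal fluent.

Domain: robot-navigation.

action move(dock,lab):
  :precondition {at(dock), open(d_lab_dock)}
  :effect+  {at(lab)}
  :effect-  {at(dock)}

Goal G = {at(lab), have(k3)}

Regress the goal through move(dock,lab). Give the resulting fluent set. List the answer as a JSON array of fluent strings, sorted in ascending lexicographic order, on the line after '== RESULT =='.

Regress:
  G ∩ del = {}  (empty — regression defined)
  G \ add = {at(lab), have(k3)} \ {at(lab)} = {have(k3)}
  ∪ pre   = {have(k3)} ∪ {at(dock), open(d_lab_dock)}
          = {at(dock), have(k3), open(d_lab_dock)}

== RESULT ==
["at(dock)", "have(k3)", "open(d_lab_dock)"]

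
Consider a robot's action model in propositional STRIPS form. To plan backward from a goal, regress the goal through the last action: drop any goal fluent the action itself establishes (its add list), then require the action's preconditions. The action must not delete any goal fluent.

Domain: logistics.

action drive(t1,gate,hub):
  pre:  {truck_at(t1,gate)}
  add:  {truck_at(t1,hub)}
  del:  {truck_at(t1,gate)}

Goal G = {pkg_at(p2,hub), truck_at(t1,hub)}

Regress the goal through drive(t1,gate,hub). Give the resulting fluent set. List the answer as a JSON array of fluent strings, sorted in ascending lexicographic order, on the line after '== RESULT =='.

Compute (G \ add) ∪ pre:
  G ∩ del = {}  (empty — regression defined)
  G \ add = {pkg_at(p2,hub), truck_at(t1,hub)} \ {truck_at(t1,hub)} = {pkg_at(p2,hub)}
  ∪ pre   = {pkg_at(p2,hub)} ∪ {truck_at(t1,gate)}
          = {pkg_at(p2,hub), truck_at(t1,gate)}

== RESULT ==
["pkg_at(p2,hub)", "truck_at(t1,gate)"]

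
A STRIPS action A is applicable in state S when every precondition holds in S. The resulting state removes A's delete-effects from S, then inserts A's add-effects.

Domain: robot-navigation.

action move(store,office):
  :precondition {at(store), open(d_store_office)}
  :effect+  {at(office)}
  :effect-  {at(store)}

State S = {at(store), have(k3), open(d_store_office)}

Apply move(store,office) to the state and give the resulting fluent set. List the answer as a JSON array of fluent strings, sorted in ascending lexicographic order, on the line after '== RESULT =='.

Compute (S \ del) ∪ add:
  pre ⊆ S: {at(store), open(d_store_office)} ⊆ S  — applicable
  S \ del = {have(k3), open(d_store_office)}
  ∪ add   = {at(office), have(k3), open(d_store_office)}

== RESULT ==
["at(office)", "have(k3)", "open(d_store_office)"]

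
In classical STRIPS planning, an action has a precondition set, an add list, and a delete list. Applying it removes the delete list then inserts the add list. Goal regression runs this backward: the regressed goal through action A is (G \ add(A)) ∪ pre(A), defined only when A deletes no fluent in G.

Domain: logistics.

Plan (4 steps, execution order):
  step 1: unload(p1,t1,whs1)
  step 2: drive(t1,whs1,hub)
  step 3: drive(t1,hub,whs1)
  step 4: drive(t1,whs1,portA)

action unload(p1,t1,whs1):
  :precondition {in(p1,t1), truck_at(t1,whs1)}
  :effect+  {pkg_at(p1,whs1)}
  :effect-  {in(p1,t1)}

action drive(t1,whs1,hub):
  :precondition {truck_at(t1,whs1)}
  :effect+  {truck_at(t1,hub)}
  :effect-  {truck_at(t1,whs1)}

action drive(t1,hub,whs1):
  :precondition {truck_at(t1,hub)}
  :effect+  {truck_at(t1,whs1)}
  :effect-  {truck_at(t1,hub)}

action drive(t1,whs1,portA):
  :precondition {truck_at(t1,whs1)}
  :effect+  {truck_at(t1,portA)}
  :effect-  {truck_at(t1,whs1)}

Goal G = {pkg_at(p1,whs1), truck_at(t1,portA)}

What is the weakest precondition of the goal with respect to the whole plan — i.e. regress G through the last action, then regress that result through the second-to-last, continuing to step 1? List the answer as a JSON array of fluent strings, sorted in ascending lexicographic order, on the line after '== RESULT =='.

Regress step by step:
  through step 4 (drive(t1,whs1,portA)): drop {truck_at(t1,portA)}, keep {pkg_at(p1,whs1)}, require {truck_at(t1,whs1)}
    → {pkg_at(p1,whs1), truck_at(t1,whs1)}
  through step 3 (drive(t1,hub,whs1)): drop {truck_at(t1,whs1)}, keep {pkg_at(p1,whs1)}, require {truck_at(t1,hub)}
    → {pkg_at(p1,whs1), truck_at(t1,hub)}
  through step 2 (drive(t1,whs1,hub)): drop {truck_at(t1,hub)}, keep {pkg_at(p1,whs1)}, require {truck_at(t1,whs1)}
    → {pkg_at(p1,whs1), truck_at(t1,whs1)}
  through step 1 (unload(p1,t1,whs1)): drop {pkg_at(p1,whs1)}, keep {truck_at(t1,whs1)}, require {in(p1,t1), truck_at(t1,whs1)}
    → {in(p1,t1), truck_at(t1,whs1)}

== RESULT ==
["in(p1,t1)", "truck_at(t1,whs1)"]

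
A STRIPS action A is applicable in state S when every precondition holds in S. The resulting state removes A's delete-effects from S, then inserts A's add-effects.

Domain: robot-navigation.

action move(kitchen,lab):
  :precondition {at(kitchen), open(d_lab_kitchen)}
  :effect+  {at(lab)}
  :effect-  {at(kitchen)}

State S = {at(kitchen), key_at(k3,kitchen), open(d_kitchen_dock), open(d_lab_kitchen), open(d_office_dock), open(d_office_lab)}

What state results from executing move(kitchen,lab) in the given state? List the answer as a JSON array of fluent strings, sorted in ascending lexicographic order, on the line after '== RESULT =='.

Progress:
  pre ⊆ S: {at(kitchen), open(d_lab_kitchen)} ⊆ S  — applicable
  S \ del = {key_at(k3,kitchen), open(d_kitchen_dock), open(d_lab_kitchen), open(d_office_dock), open(d_office_lab)}
  ∪ add   = {at(lab), key_at(k3,kitchen), open(d_kitchen_dock), open(d_lab_kitchen), open(d_office_dock), open(d_office_lab)}

== RESULT ==
["at(lab)", "key_at(k3,kitchen)", "open(d_kitchen_dock)", "open(d_lab_kitchen)", "open(d_office_dock)", "open(d_office_lab)"]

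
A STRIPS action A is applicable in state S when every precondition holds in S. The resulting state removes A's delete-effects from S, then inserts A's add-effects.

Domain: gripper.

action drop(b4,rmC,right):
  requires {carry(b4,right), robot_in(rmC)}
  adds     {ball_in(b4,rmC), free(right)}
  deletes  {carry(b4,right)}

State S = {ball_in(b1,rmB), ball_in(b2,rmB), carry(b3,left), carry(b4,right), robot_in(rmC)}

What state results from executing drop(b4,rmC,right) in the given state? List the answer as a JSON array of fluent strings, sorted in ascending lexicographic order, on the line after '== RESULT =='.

Compute (S \ del) ∪ add:
  pre ⊆ S: {carry(b4,right), robot_in(rmC)} ⊆ S  — applicable
  S \ del = {ball_in(b1,rmB), ball_in(b2,rmB), carry(b3,left), robot_in(rmC)}
  ∪ add   = {ball_in(b1,rmB), ball_in(b2,rmB), ball_in(b4,rmC), carry(b3,left), free(right), robot_in(rmC)}

== RESULT ==
["ball_in(b1,rmB)", "ball_in(b2,rmB)", "ball_in(b4,rmC)", "carry(b3,left)", "free(right)", "robot_in(rmC)"]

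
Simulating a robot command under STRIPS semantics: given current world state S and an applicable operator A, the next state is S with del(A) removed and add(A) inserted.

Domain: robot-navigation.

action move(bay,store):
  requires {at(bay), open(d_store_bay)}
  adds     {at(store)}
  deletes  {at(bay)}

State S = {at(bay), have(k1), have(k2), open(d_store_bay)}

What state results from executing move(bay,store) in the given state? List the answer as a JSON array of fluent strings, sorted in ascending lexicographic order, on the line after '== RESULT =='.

Progress:
  pre ⊆ S: {at(bay), open(d_store_bay)} ⊆ S  — applicable
  S \ del = {have(k1), have(k2), open(d_store_bay)}
  ∪ add   = {at(store), have(k1), have(k2), open(d_store_bay)}

== RESULT ==
["at(store)", "have(k1)", "have(k2)", "open(d_store_bay)"]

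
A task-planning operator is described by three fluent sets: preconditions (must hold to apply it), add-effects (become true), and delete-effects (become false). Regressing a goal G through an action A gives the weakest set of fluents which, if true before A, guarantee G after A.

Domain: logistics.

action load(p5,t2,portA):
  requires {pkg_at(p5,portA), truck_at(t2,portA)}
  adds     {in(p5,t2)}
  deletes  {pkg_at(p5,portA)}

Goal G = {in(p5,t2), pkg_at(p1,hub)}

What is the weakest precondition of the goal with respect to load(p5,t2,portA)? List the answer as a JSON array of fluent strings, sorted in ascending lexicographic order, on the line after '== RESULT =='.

Compute (G \ add) ∪ pre:
  G ∩ del = {}  (empty — regression defined)
  G \ add = {in(p5,t2), pkg_at(p1,hub)} \ {in(p5,t2)} = {pkg_at(p1,hub)}
  ∪ pre   = {pkg_at(p1,hub)} ∪ {pkg_at(p5,portA), truck_at(t2,portA)}
          = {pkg_at(p1,hub), pkg_at(p5,portA), truck_at(t2,portA)}

== RESULT ==
["pkg_at(p1,hub)", "pkg_at(p5,portA)", "truck_at(t2,portA)"]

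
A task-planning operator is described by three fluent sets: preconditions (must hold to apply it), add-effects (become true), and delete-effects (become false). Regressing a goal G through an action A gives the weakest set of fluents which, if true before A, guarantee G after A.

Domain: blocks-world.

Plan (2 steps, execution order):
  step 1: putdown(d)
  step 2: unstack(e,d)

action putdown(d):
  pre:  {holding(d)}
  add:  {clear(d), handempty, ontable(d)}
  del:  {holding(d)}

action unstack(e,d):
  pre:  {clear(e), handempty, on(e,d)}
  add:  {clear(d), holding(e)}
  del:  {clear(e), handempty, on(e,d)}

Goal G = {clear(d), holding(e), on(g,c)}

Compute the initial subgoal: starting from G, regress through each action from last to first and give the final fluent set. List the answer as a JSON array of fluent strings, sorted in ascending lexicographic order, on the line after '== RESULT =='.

Work backward from the goal:
  through step 2 (unstack(e,d)): drop {clear(d), holding(e)}, keep {on(g,c)}, require {clear(e), handempty, on(e,d)}
    → {clear(e), handempty, on(e,d), on(g,c)}
  through step 1 (putdown(d)): drop {handempty}, keep {clear(e), on(e,d), on(g,c)}, require {holding(d)}
    → {clear(e), holding(d), on(e,d), on(g,c)}

== RESULT ==
["clear(e)", "holding(d)", "on(e,d)", "on(g,c)"]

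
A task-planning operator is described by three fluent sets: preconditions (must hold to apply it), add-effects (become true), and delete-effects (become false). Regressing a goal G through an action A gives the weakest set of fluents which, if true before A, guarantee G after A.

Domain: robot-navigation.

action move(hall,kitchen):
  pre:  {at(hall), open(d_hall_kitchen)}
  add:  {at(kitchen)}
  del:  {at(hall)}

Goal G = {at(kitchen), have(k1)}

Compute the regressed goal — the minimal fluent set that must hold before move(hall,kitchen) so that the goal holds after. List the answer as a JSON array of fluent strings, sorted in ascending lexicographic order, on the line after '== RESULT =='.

Compute (G \ add) ∪ pre:
  G ∩ del = {}  (empty — regression defined)
  G \ add = {at(kitchen), have(k1)} \ {at(kitchen)} = {have(k1)}
  ∪ pre   = {have(k1)} ∪ {at(hall), open(d_hall_kitchen)}
          = {at(hall), have(k1), open(d_hall_kitchen)}

== RESULT ==
["at(hall)", "have(k1)", "open(d_hall_kitchen)"]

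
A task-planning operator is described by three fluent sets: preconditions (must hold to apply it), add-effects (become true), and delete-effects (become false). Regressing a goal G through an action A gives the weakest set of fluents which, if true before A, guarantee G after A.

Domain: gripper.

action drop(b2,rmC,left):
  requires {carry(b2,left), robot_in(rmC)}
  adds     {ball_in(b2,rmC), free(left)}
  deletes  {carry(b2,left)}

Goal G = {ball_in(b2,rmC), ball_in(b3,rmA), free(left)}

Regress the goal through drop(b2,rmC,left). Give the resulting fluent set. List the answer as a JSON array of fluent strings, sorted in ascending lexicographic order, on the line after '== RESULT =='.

Compute (G \ add) ∪ pre:
  G ∩ del = {}  (empty — regression defined)
  G \ add = {ball_in(b2,rmC), ball_in(b3,rmA), free(left)} \ {ball_in(b2,rmC), free(left)} = {ball_in(b3,rmA)}
  ∪ pre   = {ball_in(b3,rmA)} ∪ {carry(b2,left), robot_in(rmC)}
          = {ball_in(b3,rmA), carry(b2,left), robot_in(rmC)}

== RESULT ==
["ball_in(b3,rmA)", "carry(b2,left)", "robot_in(rmC)"]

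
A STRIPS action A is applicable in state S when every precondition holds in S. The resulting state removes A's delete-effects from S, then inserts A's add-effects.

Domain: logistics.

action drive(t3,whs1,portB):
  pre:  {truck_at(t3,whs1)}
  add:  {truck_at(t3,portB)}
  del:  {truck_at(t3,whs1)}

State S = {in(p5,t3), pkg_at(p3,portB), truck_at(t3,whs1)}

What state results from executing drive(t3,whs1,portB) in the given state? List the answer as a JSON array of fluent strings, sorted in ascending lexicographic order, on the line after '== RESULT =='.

Compute (S \ del) ∪ add:
  pre ⊆ S: {truck_at(t3,whs1)} ⊆ S  — applicable
  S \ del = {in(p5,t3), pkg_at(p3,portB)}
  ∪ add   = {in(p5,t3), pkg_at(p3,portB), truck_at(t3,portB)}

== RESULT ==
["in(p5,t3)", "pkg_at(p3,portB)", "truck_at(t3,portB)"]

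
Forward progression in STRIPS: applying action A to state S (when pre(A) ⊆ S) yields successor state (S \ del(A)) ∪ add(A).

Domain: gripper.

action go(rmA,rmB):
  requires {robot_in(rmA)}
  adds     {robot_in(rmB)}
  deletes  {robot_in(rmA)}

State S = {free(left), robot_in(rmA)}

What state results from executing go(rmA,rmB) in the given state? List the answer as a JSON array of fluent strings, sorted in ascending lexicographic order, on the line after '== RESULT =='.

Progress:
  pre ⊆ S: {robot_in(rmA)} ⊆ S  — applicable
  S \ del = {free(left)}
  ∪ add   = {free(left), robot_in(rmB)}

== RESULT ==
["free(left)", "robot_in(rmB)"]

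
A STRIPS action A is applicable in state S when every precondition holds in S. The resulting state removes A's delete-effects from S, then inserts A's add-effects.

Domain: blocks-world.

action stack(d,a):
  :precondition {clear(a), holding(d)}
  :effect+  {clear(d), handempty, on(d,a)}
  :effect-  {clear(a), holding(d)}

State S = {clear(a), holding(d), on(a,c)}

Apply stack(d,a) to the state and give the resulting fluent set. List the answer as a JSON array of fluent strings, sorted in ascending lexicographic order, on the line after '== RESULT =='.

Progress:
  pre ⊆ S: {clear(a), holding(d)} ⊆ S  — applicable
  S \ del = {on(a,c)}
  ∪ add   = {clear(d), handempty, on(a,c), on(d,a)}

== RESULT ==
["clear(d)", "handempty", "on(a,c)", "on(d,a)"]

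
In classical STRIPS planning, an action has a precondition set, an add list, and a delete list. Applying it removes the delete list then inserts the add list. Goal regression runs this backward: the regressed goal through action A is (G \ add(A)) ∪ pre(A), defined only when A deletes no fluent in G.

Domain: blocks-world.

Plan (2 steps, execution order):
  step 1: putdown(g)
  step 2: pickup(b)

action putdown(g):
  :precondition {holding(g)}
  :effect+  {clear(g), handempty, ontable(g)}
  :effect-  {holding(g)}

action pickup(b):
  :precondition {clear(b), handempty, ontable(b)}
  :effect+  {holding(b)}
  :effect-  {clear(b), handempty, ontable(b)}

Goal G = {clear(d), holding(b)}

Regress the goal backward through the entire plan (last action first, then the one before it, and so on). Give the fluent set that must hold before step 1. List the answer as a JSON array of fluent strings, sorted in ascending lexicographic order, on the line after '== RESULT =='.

Regress step by step:
  through step 2 (pickup(b)): drop {holding(b)}, keep {clear(d)}, require {clear(b), handempty, ontable(b)}
    → {clear(b), clear(d), handempty, ontable(b)}
  through step 1 (putdown(g)): drop {handempty}, keep {clear(b), clear(d), ontable(b)}, require {holding(g)}
    → {clear(b), clear(d), holding(g), ontable(b)}

== RESULT ==
["clear(b)", "clear(d)", "holding(g)", "ontable(b)"]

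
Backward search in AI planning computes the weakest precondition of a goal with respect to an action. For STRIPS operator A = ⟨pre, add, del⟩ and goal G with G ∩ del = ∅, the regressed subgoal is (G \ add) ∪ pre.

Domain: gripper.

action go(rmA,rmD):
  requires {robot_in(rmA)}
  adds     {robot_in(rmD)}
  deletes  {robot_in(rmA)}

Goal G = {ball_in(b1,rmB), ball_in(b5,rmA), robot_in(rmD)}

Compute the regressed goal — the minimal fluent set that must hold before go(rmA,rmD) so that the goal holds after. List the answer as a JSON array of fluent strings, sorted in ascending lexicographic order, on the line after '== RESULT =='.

Regress:
  G ∩ del = {}  (empty — regression defined)
  G \ add = {ball_in(b1,rmB), ball_in(b5,rmA), robot_in(rmD)} \ {robot_in(rmD)} = {ball_in(b1,rmB), ball_in(b5,rmA)}
  ∪ pre   = {ball_in(b1,rmB), ball_in(b5,rmA)} ∪ {robot_in(rmA)}
          = {ball_in(b1,rmB), ball_in(b5,rmA), robot_in(rmA)}

== RESULT ==
["ball_in(b1,rmB)", "ball_in(b5,rmA)", "robot_in(rmA)"]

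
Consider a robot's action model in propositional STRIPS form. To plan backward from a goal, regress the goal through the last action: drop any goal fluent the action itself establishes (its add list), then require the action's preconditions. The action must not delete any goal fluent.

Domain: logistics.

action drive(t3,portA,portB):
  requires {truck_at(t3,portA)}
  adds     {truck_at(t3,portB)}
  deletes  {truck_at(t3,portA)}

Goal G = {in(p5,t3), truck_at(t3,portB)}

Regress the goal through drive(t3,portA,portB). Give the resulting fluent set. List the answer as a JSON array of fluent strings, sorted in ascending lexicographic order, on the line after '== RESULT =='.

Compute (G \ add) ∪ pre:
  G ∩ del = {}  (empty — regression defined)
  G \ add = {in(p5,t3), truck_at(t3,portB)} \ {truck_at(t3,portB)} = {in(p5,t3)}
  ∪ pre   = {in(p5,t3)} ∪ {truck_at(t3,portA)}
          = {in(p5,t3), truck_at(t3,portA)}

== RESULT ==
["in(p5,t3)", "truck_at(t3,portA)"]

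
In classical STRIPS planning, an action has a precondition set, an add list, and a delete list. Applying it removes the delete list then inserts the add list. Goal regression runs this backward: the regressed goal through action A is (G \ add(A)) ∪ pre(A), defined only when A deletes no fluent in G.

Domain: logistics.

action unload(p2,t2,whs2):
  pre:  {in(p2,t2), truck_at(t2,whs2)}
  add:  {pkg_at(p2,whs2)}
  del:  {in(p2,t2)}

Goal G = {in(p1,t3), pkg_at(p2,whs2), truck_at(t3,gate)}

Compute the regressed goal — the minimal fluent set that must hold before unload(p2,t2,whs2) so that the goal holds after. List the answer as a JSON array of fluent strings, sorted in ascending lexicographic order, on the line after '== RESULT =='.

Regress:
  G ∩ del = {}  (empty — regression defined)
  G \ add = {in(p1,t3), pkg_at(p2,whs2), truck_at(t3,gate)} \ {pkg_at(p2,whs2)} = {in(p1,t3), truck_at(t3,gate)}
  ∪ pre   = {in(p1,t3), truck_at(t3,gate)} ∪ {in(p2,t2), truck_at(t2,whs2)}
          = {in(p1,t3), in(p2,t2), truck_at(t2,whs2), truck_at(t3,gate)}

== RESULT ==
["in(p1,t3)", "in(p2,t2)", "truck_at(t2,whs2)", "truck_at(t3,gate)"]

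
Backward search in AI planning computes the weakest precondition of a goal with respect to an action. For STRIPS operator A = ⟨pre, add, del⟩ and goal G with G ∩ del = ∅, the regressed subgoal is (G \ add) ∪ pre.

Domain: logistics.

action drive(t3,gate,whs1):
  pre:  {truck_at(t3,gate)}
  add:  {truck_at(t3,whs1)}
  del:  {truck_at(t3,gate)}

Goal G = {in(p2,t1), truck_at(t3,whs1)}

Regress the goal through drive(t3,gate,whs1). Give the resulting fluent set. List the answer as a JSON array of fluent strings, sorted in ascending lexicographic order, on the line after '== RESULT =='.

Compute (G \ add) ∪ pre:
  G ∩ del = {}  (empty — regression defined)
  G \ add = {in(p2,t1), truck_at(t3,whs1)} \ {truck_at(t3,whs1)} = {in(p2,t1)}
  ∪ pre   = {in(p2,t1)} ∪ {truck_at(t3,gate)}
          = {in(p2,t1), truck_at(t3,gate)}

== RESULT ==
["in(p2,t1)", "truck_at(t3,gate)"]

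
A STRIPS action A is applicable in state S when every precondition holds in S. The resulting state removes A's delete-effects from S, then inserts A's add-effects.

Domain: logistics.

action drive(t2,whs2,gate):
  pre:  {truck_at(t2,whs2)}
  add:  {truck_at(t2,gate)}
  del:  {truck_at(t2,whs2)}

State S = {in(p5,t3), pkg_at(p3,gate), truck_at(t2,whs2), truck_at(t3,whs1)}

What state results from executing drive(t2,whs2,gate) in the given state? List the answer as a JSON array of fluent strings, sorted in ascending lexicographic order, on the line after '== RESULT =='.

Progress:
  pre ⊆ S: {truck_at(t2,whs2)} ⊆ S  — applicable
  S \ del = {in(p5,t3), pkg_at(p3,gate), truck_at(t3,whs1)}
  ∪ add   = {in(p5,t3), pkg_at(p3,gate), truck_at(t2,gate), truck_at(t3,whs1)}

== RESULT ==
["in(p5,t3)", "pkg_at(p3,gate)", "truck_at(t2,gate)", "truck_at(t3,whs1)"]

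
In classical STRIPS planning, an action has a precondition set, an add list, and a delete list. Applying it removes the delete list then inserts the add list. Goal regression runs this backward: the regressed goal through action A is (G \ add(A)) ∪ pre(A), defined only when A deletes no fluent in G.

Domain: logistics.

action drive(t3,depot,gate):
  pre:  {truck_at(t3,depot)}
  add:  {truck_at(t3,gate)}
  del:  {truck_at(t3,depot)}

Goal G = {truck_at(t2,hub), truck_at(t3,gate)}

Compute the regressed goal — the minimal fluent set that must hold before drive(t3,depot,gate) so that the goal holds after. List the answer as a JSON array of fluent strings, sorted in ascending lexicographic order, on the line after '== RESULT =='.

Compute (G \ add) ∪ pre:
  G ∩ del = {}  (empty — regression defined)
  G \ add = {truck_at(t2,hub), truck_at(t3,gate)} \ {truck_at(t3,gate)} = {truck_at(t2,hub)}
  ∪ pre   = {truck_at(t2,hub)} ∪ {truck_at(t3,depot)}
          = {truck_at(t2,hub), truck_at(t3,depot)}

== RESULT ==
["truck_at(t2,hub)", "truck_at(t3,depot)"]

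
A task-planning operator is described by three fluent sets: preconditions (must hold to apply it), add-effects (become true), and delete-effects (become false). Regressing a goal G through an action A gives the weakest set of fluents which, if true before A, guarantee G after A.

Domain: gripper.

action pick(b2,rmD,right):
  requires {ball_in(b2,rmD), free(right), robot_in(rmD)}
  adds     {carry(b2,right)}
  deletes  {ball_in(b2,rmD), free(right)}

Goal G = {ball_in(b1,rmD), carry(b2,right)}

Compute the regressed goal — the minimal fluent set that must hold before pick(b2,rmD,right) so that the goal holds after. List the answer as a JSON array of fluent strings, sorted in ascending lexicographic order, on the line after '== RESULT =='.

Compute (G \ add) ∪ pre:
  G ∩ del = {}  (empty — regression defined)
  G \ add = {ball_in(b1,rmD), carry(b2,right)} \ {carry(b2,right)} = {ball_in(b1,rmD)}
  ∪ pre   = {ball_in(b1,rmD)} ∪ {ball_in(b2,rmD), free(right), robot_in(rmD)}
          = {ball_in(b1,rmD), ball_in(b2,rmD), free(right), robot_in(rmD)}

== RESULT ==
["ball_in(b1,rmD)", "ball_in(b2,rmD)", "free(right)", "robot_in(rmD)"]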